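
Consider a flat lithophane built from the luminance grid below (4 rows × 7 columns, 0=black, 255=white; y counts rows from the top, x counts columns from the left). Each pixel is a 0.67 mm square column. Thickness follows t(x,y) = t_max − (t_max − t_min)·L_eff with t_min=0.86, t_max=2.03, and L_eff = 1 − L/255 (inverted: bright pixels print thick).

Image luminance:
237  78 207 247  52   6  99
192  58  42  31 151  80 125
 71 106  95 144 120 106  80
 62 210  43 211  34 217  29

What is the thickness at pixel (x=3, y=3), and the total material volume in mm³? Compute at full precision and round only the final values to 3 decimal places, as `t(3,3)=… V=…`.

span = t_max - t_min = 2.03 - 0.86 = 1.170
L(3,3) = 211, L_eff = 1 - 211/255 = 0.172549 (inverted)
t(3,3) = 2.03 - 1.170·0.172549 = 1.828
Σt over all 4·7 pixels = 326867/8500 ≈ 38.4549412
V = pitch²·Σt = 0.67²·326867/8500 = 17.262

t(3,3)=1.828 V=17.262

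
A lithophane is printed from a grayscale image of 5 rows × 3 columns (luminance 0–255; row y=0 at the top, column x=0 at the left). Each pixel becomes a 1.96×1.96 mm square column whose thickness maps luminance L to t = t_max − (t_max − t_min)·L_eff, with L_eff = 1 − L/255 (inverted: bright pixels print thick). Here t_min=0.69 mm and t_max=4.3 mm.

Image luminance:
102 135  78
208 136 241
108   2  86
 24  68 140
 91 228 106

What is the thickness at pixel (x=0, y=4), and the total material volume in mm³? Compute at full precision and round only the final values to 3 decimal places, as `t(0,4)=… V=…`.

t(0,4)=1.978 V=135.097

span = t_max - t_min = 4.3 - 0.69 = 3.610
L(0,4) = 91, L_eff = 1 - 91/255 = 0.643137 (inverted)
t(0,4) = 4.3 - 3.610·0.643137 = 1.978
Σt over all 5·3 pixels = 448379/12750 ≈ 35.1669804
V = pitch²·Σt = 1.96²·448379/12750 = 135.097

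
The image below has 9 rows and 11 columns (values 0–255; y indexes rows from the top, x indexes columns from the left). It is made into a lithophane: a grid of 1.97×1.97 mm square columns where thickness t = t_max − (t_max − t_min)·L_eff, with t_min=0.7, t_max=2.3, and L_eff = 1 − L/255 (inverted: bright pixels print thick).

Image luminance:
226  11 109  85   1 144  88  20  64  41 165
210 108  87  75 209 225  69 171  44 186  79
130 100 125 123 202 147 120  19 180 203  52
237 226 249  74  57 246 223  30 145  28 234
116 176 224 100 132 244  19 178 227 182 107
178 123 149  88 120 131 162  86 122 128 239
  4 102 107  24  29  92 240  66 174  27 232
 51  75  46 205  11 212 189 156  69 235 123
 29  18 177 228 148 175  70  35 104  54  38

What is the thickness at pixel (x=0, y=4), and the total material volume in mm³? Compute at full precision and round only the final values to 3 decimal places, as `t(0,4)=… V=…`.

t(0,4)=1.428 V=569.508

span = t_max - t_min = 2.3 - 0.7 = 1.600
L(0,4) = 116, L_eff = 1 - 116/255 = 0.545098 (inverted)
t(0,4) = 2.3 - 1.600·0.545098 = 1.428
Σt over all 9·11 pixels = 374203/2550 ≈ 146.7462745
V = pitch²·Σt = 1.97²·374203/2550 = 569.508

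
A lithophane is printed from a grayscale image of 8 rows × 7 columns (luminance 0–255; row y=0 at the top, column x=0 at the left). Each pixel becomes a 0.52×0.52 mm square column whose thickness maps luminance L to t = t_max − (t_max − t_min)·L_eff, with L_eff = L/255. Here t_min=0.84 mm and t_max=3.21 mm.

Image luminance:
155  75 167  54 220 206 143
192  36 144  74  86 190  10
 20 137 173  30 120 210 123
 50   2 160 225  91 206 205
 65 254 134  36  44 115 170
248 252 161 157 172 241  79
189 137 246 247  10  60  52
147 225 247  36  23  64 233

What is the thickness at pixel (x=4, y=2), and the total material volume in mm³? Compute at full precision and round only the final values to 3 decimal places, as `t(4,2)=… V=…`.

t(4,2)=2.095 V=29.638

span = t_max - t_min = 3.21 - 0.84 = 2.370
L(4,2) = 120, L_eff = 120/255 = 0.470588
t(4,2) = 3.21 - 2.370·0.470588 = 2.095
Σt over all 8·7 pixels = 109.608
V = pitch²·Σt = 0.52²·109.608 = 29.638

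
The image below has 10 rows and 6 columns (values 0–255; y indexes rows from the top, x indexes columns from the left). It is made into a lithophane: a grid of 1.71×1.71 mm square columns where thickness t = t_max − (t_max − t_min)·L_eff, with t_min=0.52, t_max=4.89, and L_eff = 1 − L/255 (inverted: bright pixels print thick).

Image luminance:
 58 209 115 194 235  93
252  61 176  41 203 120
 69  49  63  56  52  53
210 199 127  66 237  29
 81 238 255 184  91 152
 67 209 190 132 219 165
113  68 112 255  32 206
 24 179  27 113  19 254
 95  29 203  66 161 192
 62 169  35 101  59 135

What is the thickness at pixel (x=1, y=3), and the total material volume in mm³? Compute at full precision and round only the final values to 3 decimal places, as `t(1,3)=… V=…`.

t(1,3)=3.930 V=475.032

span = t_max - t_min = 4.89 - 0.52 = 4.370
L(1,3) = 199, L_eff = 1 - 199/255 = 0.219608 (inverted)
t(1,3) = 4.89 - 4.370·0.219608 = 3.930
Σt over all 10·6 pixels = 1380861/8500 ≈ 162.4542353
V = pitch²·Σt = 1.71²·1380861/8500 = 475.032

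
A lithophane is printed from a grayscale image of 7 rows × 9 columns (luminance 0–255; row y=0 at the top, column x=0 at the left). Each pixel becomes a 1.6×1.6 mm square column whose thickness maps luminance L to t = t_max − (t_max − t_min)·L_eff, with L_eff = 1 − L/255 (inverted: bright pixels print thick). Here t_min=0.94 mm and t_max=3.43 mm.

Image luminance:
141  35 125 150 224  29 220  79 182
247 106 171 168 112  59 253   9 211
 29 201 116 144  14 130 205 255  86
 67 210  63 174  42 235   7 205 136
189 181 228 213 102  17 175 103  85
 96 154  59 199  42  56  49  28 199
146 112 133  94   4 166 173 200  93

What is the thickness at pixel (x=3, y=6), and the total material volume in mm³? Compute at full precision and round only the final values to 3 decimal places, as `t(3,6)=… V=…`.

t(3,6)=1.858 V=354.984

span = t_max - t_min = 3.43 - 0.94 = 2.490
L(3,6) = 94, L_eff = 1 - 94/255 = 0.631373 (inverted)
t(3,6) = 3.43 - 2.490·0.631373 = 1.858
Σt over all 7·9 pixels = 589329/4250 ≈ 138.6656471
V = pitch²·Σt = 1.6²·589329/4250 = 354.984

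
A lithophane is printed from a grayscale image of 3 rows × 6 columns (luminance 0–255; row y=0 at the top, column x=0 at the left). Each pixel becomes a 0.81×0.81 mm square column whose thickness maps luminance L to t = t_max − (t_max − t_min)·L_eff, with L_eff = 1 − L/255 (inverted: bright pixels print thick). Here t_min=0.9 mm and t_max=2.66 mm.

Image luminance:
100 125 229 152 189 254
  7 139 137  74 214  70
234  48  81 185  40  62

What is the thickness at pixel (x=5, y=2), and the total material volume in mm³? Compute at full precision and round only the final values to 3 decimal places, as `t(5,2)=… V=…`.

span = t_max - t_min = 2.66 - 0.9 = 1.760
L(5,2) = 62, L_eff = 1 - 62/255 = 0.756863 (inverted)
t(5,2) = 2.66 - 1.760·0.756863 = 1.328
Σt over all 3·6 pixels = 13749/425 ≈ 32.3505882
V = pitch²·Σt = 0.81²·13749/425 = 21.225

t(5,2)=1.328 V=21.225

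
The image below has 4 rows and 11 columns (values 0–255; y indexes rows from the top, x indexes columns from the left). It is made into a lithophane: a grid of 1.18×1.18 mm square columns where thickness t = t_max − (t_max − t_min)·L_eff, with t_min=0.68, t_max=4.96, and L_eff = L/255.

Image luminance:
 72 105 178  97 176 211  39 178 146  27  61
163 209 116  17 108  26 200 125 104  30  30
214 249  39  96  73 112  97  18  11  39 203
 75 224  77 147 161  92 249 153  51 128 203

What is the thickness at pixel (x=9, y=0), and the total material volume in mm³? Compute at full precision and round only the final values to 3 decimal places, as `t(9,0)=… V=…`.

span = t_max - t_min = 4.96 - 0.68 = 4.280
L(9,0) = 27, L_eff = 27/255 = 0.105882
t(9,0) = 4.96 - 4.280·0.105882 = 4.507
Σt over all 4·11 pixels = 842477/6375 ≈ 132.1532549
V = pitch²·Σt = 1.18²·842477/6375 = 184.010

t(9,0)=4.507 V=184.010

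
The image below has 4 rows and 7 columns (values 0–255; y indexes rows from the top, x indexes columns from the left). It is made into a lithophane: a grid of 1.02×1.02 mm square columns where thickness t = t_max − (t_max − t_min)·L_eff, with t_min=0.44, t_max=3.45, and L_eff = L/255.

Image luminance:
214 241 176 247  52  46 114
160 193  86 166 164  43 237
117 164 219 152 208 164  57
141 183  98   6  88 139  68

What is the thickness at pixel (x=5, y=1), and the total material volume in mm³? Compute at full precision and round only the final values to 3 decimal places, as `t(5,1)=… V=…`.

span = t_max - t_min = 3.45 - 0.44 = 3.010
L(5,1) = 43, L_eff = 43/255 = 0.168627
t(5,1) = 3.45 - 3.010·0.168627 = 2.942
Σt over all 4·7 pixels = 1276457/25500 ≈ 50.0571373
V = pitch²·Σt = 1.02²·1276457/25500 = 52.079

t(5,1)=2.942 V=52.079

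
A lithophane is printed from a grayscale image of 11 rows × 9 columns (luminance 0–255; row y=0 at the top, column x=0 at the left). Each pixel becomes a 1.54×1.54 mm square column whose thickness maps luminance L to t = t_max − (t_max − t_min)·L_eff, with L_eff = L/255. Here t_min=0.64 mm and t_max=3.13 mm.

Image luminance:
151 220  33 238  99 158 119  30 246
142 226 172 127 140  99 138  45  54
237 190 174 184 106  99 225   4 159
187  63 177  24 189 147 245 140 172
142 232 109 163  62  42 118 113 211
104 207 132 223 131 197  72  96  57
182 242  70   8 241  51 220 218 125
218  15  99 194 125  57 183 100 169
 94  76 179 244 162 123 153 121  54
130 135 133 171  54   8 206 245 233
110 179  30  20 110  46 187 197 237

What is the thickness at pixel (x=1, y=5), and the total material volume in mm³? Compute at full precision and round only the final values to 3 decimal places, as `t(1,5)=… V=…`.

t(1,5)=1.109 V=417.068

span = t_max - t_min = 3.13 - 0.64 = 2.490
L(1,5) = 207, L_eff = 207/255 = 0.811765
t(1,5) = 3.13 - 2.490·0.811765 = 1.109
Σt over all 11·9 pixels = 1494803/8500 ≈ 175.8591765
V = pitch²·Σt = 1.54²·1494803/8500 = 417.068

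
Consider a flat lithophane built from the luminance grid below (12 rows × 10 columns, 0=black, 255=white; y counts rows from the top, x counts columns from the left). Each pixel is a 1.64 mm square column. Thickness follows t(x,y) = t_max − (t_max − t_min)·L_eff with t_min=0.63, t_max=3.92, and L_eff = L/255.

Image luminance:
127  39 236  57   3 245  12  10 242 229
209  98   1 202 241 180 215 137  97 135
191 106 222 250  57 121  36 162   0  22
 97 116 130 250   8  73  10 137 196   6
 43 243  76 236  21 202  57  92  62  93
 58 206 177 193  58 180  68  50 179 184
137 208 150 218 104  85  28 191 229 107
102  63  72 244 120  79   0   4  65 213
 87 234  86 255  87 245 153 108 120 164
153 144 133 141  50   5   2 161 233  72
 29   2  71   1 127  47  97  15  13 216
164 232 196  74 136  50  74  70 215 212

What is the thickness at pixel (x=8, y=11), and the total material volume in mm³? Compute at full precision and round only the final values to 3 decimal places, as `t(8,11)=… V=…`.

t(8,11)=1.146 V=762.855

span = t_max - t_min = 3.92 - 0.63 = 3.290
L(8,11) = 215, L_eff = 215/255 = 0.843137
t(8,11) = 3.92 - 3.290·0.843137 = 1.146
Σt over all 12·10 pixels = 1808149/6375 ≈ 283.6312157
V = pitch²·Σt = 1.64²·1808149/6375 = 762.855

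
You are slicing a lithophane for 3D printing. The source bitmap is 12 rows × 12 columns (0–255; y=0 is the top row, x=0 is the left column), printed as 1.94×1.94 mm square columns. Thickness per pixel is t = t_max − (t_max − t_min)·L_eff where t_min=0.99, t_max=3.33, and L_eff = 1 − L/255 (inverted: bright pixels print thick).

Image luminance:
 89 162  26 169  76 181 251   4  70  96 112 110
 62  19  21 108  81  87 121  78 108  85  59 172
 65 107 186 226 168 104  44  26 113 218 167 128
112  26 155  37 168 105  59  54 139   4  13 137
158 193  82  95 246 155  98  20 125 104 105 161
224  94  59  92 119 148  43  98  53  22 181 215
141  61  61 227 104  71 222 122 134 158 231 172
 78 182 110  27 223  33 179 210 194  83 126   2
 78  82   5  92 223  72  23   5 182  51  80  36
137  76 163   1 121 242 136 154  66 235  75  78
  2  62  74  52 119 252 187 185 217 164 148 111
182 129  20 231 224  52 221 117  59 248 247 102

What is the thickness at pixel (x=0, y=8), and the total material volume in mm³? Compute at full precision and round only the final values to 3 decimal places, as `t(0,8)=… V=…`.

span = t_max - t_min = 3.33 - 0.99 = 2.340
L(0,8) = 78, L_eff = 1 - 78/255 = 0.694118 (inverted)
t(0,8) = 3.33 - 2.340·0.694118 = 1.706
Σt over all 12·12 pixels = 1259793/4250 ≈ 296.4218824
V = pitch²·Σt = 1.94²·1259793/4250 = 1115.613

t(0,8)=1.706 V=1115.613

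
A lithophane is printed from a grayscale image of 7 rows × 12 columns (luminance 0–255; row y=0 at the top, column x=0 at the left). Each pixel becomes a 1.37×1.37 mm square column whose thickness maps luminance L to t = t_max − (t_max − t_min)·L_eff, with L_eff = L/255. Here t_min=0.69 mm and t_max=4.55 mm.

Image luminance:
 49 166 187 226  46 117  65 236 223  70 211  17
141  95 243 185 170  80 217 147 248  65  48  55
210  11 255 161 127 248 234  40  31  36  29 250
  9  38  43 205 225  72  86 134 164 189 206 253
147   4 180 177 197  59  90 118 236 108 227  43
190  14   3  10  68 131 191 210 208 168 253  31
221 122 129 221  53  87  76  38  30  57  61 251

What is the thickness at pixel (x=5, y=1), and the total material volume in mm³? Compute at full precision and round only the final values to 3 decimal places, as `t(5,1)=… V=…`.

span = t_max - t_min = 4.55 - 0.69 = 3.860
L(5,1) = 80, L_eff = 80/255 = 0.313725
t(5,1) = 4.55 - 3.860·0.313725 = 3.339
Σt over all 7·12 pixels = 1377727/6375 ≈ 216.1140392
V = pitch²·Σt = 1.37²·1377727/6375 = 405.624

t(5,1)=3.339 V=405.624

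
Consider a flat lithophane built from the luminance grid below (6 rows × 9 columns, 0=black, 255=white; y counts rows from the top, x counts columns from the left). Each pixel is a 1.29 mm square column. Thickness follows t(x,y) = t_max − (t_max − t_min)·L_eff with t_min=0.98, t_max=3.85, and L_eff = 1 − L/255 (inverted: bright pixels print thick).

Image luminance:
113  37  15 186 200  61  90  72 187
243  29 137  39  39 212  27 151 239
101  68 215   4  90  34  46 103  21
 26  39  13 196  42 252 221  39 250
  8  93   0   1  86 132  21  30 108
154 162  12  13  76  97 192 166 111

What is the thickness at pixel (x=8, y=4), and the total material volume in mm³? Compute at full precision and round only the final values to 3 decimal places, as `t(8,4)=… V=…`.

span = t_max - t_min = 3.85 - 0.98 = 2.870
L(8,4) = 108, L_eff = 1 - 108/255 = 0.576471 (inverted)
t(8,4) = 3.85 - 2.870·0.576471 = 2.196
Σt over all 6·9 pixels = 2870273/25500 ≈ 112.5597255
V = pitch²·Σt = 1.29²·2870273/25500 = 187.311

t(8,4)=2.196 V=187.311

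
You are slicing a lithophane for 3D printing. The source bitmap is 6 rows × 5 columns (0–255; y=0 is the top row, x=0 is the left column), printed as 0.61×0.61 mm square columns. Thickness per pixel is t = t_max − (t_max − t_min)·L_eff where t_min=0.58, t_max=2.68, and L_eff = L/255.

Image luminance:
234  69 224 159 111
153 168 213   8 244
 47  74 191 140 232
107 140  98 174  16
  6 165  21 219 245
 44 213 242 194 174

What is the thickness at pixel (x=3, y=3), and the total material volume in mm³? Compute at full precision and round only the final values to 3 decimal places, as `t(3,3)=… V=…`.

t(3,3)=1.247 V=16.664

span = t_max - t_min = 2.68 - 0.58 = 2.100
L(3,3) = 174, L_eff = 174/255 = 0.682353
t(3,3) = 2.68 - 2.100·0.682353 = 1.247
Σt over all 6·5 pixels = 7613/170 ≈ 44.7823529
V = pitch²·Σt = 0.61²·7613/170 = 16.664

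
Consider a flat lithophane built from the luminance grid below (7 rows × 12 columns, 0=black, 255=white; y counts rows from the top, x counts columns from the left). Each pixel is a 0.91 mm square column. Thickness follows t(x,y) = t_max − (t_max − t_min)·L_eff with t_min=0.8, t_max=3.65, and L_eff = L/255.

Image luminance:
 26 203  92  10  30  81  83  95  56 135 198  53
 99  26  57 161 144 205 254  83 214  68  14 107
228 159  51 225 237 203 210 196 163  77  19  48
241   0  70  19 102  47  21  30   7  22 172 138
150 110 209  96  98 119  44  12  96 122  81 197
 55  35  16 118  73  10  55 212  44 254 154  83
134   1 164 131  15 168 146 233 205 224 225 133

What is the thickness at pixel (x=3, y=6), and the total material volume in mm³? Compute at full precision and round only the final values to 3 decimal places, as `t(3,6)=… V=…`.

t(3,6)=2.186 V=166.887

span = t_max - t_min = 3.65 - 0.8 = 2.850
L(3,6) = 131, L_eff = 131/255 = 0.513725
t(3,6) = 3.65 - 2.850·0.513725 = 2.186
Σt over all 7·12 pixels = 201.53
V = pitch²·Σt = 0.91²·201.53 = 166.887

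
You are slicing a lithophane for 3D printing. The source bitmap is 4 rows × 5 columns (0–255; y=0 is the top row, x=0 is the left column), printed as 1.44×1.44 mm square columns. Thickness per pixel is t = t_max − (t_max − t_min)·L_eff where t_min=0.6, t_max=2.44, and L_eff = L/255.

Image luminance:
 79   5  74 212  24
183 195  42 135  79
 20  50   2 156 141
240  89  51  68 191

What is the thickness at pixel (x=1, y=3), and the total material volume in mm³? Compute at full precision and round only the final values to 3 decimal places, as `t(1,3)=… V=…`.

span = t_max - t_min = 2.44 - 0.6 = 1.840
L(1,3) = 89, L_eff = 89/255 = 0.349020
t(1,3) = 2.44 - 1.840·0.349020 = 1.798
Σt over all 4·5 pixels = 217444/6375 ≈ 34.1088627
V = pitch²·Σt = 1.44²·217444/6375 = 70.728

t(1,3)=1.798 V=70.728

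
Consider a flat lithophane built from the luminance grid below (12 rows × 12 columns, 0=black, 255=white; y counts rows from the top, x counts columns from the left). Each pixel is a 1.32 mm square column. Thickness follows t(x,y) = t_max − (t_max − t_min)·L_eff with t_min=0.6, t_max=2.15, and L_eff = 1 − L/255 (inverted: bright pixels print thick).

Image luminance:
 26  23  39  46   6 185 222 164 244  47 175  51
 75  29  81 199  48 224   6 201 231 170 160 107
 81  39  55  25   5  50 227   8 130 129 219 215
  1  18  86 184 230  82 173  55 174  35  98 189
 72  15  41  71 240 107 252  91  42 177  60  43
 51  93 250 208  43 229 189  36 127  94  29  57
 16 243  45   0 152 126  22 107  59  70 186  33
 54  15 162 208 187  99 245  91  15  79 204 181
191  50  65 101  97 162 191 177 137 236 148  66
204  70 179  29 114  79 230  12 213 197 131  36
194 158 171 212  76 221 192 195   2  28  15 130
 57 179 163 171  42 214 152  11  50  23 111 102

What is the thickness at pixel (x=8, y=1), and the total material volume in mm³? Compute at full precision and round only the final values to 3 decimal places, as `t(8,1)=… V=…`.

span = t_max - t_min = 2.15 - 0.6 = 1.550
L(8,1) = 231, L_eff = 1 - 231/255 = 0.094118 (inverted)
t(8,1) = 2.15 - 1.550·0.094118 = 2.004
Σt over all 12·12 pixels = 317039/1700 ≈ 186.4935294
V = pitch²·Σt = 1.32²·317039/1700 = 324.946

t(8,1)=2.004 V=324.946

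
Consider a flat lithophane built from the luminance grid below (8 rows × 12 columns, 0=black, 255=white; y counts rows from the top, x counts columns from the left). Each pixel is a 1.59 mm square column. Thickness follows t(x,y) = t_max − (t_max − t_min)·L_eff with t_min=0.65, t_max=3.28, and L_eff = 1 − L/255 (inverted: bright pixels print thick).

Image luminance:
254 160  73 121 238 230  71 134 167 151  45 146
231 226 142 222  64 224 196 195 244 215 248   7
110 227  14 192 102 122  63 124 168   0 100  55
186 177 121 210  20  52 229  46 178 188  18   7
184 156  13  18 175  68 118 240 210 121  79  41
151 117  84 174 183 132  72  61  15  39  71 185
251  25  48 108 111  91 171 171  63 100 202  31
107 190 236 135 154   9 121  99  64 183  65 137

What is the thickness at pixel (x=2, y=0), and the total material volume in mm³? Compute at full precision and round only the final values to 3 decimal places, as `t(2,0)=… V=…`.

span = t_max - t_min = 3.28 - 0.65 = 2.630
L(2,0) = 73, L_eff = 1 - 73/255 = 0.713725 (inverted)
t(2,0) = 3.28 - 2.630·0.713725 = 1.403
Σt over all 8·12 pixels = 1205999/6375 ≈ 189.1763137
V = pitch²·Σt = 1.59²·1205999/6375 = 478.257

t(2,0)=1.403 V=478.257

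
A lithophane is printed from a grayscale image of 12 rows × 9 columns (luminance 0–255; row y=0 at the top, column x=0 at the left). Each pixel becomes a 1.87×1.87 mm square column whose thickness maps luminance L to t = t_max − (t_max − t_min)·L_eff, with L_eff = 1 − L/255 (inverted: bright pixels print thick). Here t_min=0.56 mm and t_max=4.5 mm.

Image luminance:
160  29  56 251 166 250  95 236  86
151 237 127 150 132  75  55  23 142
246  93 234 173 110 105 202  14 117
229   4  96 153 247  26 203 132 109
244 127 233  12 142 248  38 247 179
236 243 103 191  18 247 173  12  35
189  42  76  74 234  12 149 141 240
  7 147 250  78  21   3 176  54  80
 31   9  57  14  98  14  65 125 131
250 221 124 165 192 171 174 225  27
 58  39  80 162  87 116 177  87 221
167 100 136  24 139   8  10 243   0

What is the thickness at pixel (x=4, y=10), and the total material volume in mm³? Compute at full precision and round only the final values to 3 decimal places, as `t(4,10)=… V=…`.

t(4,10)=1.904 V=944.255

span = t_max - t_min = 4.5 - 0.56 = 3.940
L(4,10) = 87, L_eff = 1 - 87/255 = 0.658824 (inverted)
t(4,10) = 4.5 - 3.940·0.658824 = 1.904
Σt over all 12·9 pixels = 1721417/6375 ≈ 270.0261961
V = pitch²·Σt = 1.87²·1721417/6375 = 944.255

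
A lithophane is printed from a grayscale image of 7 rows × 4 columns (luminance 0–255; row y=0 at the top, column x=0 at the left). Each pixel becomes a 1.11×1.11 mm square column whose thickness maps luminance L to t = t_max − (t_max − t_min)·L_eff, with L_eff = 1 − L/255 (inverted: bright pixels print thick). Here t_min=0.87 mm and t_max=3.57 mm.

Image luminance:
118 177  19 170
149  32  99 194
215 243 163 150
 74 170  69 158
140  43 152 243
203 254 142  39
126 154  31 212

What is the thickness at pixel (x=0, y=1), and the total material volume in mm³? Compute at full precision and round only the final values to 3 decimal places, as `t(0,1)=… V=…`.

span = t_max - t_min = 3.57 - 0.87 = 2.700
L(0,1) = 149, L_eff = 1 - 149/255 = 0.415686 (inverted)
t(0,1) = 3.57 - 2.700·0.415686 = 2.448
Σt over all 7·4 pixels = 56157/850 ≈ 66.0670588
V = pitch²·Σt = 1.11²·56157/850 = 81.401

t(0,1)=2.448 V=81.401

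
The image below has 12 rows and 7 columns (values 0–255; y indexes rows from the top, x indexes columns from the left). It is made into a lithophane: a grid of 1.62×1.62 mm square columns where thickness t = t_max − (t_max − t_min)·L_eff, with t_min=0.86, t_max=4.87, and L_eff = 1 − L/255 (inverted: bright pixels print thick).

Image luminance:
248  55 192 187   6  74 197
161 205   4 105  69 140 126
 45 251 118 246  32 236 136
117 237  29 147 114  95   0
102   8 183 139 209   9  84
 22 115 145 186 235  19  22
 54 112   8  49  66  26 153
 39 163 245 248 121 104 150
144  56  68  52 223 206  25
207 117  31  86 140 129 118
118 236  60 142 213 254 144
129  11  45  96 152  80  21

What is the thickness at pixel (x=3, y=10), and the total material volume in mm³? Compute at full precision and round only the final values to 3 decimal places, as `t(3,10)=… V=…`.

t(3,10)=3.093 V=597.788

span = t_max - t_min = 4.87 - 0.86 = 4.010
L(3,10) = 142, L_eff = 1 - 142/255 = 0.443137 (inverted)
t(3,10) = 4.87 - 4.010·0.443137 = 3.093
Σt over all 12·7 pixels = 1936137/8500 ≈ 227.7808235
V = pitch²·Σt = 1.62²·1936137/8500 = 597.788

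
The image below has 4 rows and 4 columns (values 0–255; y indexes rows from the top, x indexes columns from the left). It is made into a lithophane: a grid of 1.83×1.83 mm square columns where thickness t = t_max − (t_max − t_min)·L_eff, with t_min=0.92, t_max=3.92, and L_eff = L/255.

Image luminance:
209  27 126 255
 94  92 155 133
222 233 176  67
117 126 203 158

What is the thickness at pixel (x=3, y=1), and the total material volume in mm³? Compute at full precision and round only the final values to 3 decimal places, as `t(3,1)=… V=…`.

t(3,1)=2.355 V=115.762

span = t_max - t_min = 3.92 - 0.92 = 3.000
L(3,1) = 133, L_eff = 133/255 = 0.521569
t(3,1) = 3.92 - 3.000·0.521569 = 2.355
Σt over all 4·4 pixels = 14691/425 ≈ 34.5670588
V = pitch²·Σt = 1.83²·14691/425 = 115.762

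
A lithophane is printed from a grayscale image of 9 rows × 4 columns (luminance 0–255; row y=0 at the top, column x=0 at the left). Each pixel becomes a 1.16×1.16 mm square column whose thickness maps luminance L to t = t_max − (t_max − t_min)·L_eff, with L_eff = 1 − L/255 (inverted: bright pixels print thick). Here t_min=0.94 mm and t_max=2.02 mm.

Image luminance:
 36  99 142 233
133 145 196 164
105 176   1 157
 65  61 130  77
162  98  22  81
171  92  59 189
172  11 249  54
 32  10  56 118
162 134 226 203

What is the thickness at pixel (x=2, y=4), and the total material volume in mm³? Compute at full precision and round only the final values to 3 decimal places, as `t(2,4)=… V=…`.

t(2,4)=1.033 V=69.591

span = t_max - t_min = 2.02 - 0.94 = 1.080
L(2,4) = 22, L_eff = 1 - 22/255 = 0.913725 (inverted)
t(2,4) = 2.02 - 1.080·0.913725 = 1.033
Σt over all 9·4 pixels = 109899/2125 ≈ 51.7171765
V = pitch²·Σt = 1.16²·109899/2125 = 69.591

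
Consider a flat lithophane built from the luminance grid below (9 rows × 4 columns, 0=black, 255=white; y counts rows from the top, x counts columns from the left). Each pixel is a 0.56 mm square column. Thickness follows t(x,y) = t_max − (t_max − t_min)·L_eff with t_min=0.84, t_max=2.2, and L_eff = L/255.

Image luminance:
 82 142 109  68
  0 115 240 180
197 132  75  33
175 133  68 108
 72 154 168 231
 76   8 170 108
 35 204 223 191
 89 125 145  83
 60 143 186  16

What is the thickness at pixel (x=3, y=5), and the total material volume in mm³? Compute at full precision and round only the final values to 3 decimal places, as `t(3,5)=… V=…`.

span = t_max - t_min = 2.2 - 0.84 = 1.360
L(3,5) = 108, L_eff = 108/255 = 0.423529
t(3,5) = 2.2 - 1.360·0.423529 = 1.624
Σt over all 9·4 pixels = 56.032
V = pitch²·Σt = 0.56²·56.032 = 17.572

t(3,5)=1.624 V=17.572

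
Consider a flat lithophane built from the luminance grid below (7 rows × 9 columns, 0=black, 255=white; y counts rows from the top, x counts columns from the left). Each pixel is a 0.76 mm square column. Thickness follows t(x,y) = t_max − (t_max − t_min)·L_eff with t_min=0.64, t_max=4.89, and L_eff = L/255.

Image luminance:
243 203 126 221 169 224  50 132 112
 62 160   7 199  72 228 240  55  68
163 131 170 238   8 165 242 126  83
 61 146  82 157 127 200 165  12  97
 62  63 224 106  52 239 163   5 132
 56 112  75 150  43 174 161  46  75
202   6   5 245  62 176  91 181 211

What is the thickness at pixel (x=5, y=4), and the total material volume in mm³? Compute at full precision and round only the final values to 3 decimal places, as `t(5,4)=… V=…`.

t(5,4)=0.907 V=100.341

span = t_max - t_min = 4.89 - 0.64 = 4.250
L(5,4) = 239, L_eff = 239/255 = 0.937255
t(5,4) = 4.89 - 4.250·0.937255 = 0.907
Σt over all 7·9 pixels = 173.72
V = pitch²·Σt = 0.76²·173.72 = 100.341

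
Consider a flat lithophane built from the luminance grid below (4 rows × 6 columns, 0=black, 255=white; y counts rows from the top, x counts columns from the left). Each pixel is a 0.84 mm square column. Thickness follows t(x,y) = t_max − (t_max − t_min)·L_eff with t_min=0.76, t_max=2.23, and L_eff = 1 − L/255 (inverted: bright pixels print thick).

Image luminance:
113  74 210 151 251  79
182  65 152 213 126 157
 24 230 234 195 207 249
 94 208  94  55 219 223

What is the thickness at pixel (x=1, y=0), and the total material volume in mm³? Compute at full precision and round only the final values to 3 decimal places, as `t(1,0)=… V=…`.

span = t_max - t_min = 2.23 - 0.76 = 1.470
L(1,0) = 74, L_eff = 1 - 74/255 = 0.709804 (inverted)
t(1,0) = 2.23 - 1.470·0.709804 = 1.187
Σt over all 4·6 pixels = 68297/1700 ≈ 40.1747059
V = pitch²·Σt = 0.84²·68297/1700 = 28.347

t(1,0)=1.187 V=28.347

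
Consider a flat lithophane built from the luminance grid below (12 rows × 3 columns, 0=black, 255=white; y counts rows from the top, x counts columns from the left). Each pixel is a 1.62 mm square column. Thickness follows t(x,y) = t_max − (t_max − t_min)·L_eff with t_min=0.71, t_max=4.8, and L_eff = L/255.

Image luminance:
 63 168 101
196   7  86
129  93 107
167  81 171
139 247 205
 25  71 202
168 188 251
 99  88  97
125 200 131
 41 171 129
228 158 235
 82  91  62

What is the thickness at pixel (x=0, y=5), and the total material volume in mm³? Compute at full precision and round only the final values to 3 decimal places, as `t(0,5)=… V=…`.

span = t_max - t_min = 4.8 - 0.71 = 4.090
L(0,5) = 25, L_eff = 25/255 = 0.098039
t(0,5) = 4.8 - 4.090·0.098039 = 4.399
Σt over all 12·3 pixels = 1221191/12750 ≈ 95.7796863
V = pitch²·Σt = 1.62²·1221191/12750 = 251.364

t(0,5)=4.399 V=251.364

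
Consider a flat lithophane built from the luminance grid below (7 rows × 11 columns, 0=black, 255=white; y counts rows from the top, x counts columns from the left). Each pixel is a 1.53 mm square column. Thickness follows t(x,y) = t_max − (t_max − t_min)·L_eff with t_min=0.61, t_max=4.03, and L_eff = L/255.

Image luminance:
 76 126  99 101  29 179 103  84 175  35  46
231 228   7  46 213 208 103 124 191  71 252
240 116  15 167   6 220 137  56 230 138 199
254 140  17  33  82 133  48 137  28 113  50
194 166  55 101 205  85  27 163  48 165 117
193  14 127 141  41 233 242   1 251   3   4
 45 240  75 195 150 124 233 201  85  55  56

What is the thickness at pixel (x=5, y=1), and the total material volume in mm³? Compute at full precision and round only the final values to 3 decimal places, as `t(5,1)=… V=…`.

t(5,1)=1.240 V=433.766

span = t_max - t_min = 4.03 - 0.61 = 3.420
L(5,1) = 208, L_eff = 208/255 = 0.815686
t(5,1) = 4.03 - 3.420·0.815686 = 1.240
Σt over all 7·11 pixels = 1575041/8500 ≈ 185.2989412
V = pitch²·Σt = 1.53²·1575041/8500 = 433.766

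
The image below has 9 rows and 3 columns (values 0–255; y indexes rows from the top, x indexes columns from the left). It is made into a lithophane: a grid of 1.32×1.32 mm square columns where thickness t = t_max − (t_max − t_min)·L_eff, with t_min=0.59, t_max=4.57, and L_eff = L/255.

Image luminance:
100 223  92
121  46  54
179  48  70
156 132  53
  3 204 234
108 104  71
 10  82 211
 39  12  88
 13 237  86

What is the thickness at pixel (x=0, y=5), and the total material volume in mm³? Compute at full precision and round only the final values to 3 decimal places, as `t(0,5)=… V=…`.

span = t_max - t_min = 4.57 - 0.59 = 3.980
L(0,5) = 108, L_eff = 108/255 = 0.423529
t(0,5) = 4.57 - 3.980·0.423529 = 2.884
Σt over all 9·3 pixels = 2041597/25500 ≈ 80.0626275
V = pitch²·Σt = 1.32²·2041597/25500 = 139.501

t(0,5)=2.884 V=139.501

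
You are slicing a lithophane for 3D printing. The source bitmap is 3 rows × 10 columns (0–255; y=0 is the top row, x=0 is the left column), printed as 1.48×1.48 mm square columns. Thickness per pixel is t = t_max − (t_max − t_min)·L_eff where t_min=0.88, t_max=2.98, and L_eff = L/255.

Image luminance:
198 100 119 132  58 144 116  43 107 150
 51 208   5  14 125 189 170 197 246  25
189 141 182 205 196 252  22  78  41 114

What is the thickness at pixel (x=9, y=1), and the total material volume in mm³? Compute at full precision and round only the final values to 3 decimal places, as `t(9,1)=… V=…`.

t(9,1)=2.774 V=126.968

span = t_max - t_min = 2.98 - 0.88 = 2.100
L(9,1) = 25, L_eff = 25/255 = 0.098039
t(9,1) = 2.98 - 2.100·0.098039 = 2.774
Σt over all 3·10 pixels = 49271/850 ≈ 57.9658824
V = pitch²·Σt = 1.48²·49271/850 = 126.968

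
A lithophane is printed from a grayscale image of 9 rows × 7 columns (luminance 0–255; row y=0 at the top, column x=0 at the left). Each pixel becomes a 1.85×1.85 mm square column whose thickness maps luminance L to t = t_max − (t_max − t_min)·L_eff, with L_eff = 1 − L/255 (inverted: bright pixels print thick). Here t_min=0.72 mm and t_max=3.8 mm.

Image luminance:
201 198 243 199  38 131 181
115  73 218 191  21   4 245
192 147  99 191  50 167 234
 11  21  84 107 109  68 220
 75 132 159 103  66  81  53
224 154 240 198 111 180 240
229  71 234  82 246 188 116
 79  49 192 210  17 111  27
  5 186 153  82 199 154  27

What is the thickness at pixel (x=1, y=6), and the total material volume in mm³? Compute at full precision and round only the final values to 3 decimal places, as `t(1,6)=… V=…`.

t(1,6)=1.578 V=503.769

span = t_max - t_min = 3.8 - 0.72 = 3.080
L(1,6) = 71, L_eff = 1 - 71/255 = 0.721569 (inverted)
t(1,6) = 3.8 - 3.080·0.721569 = 1.578
Σt over all 9·7 pixels = 938357/6375 ≈ 147.1932549
V = pitch²·Σt = 1.85²·938357/6375 = 503.769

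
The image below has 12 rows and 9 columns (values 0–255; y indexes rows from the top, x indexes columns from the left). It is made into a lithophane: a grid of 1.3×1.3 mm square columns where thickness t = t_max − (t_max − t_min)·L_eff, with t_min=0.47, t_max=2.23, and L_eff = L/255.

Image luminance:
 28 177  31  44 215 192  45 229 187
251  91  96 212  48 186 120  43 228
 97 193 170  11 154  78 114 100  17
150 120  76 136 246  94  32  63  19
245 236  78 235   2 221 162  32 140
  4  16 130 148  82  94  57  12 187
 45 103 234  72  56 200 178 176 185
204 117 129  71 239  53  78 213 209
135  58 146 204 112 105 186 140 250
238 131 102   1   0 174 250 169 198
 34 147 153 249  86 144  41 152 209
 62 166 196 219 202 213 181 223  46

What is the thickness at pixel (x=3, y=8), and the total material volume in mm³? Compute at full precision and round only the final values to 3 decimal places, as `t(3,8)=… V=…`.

t(3,8)=0.822 V=240.710

span = t_max - t_min = 2.23 - 0.47 = 1.760
L(3,8) = 204, L_eff = 204/255 = 0.800000
t(3,8) = 2.23 - 1.760·0.800000 = 0.822
Σt over all 12·9 pixels = 908003/6375 ≈ 142.4318431
V = pitch²·Σt = 1.3²·908003/6375 = 240.710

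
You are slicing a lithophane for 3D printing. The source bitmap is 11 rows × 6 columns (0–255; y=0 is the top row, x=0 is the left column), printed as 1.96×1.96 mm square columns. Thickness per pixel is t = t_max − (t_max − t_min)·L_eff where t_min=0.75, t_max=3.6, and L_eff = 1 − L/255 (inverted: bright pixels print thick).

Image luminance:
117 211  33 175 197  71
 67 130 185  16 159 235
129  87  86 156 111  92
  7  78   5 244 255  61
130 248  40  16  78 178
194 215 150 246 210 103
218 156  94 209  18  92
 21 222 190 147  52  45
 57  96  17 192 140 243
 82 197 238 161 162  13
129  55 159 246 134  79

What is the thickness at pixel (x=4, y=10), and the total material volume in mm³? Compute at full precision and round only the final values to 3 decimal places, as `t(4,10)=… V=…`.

t(4,10)=2.248 V=558.503

span = t_max - t_min = 3.6 - 0.75 = 2.850
L(4,10) = 134, L_eff = 1 - 134/255 = 0.474510 (inverted)
t(4,10) = 3.6 - 2.850·0.474510 = 2.248
Σt over all 11·6 pixels = 247151/1700 ≈ 145.3829412
V = pitch²·Σt = 1.96²·247151/1700 = 558.503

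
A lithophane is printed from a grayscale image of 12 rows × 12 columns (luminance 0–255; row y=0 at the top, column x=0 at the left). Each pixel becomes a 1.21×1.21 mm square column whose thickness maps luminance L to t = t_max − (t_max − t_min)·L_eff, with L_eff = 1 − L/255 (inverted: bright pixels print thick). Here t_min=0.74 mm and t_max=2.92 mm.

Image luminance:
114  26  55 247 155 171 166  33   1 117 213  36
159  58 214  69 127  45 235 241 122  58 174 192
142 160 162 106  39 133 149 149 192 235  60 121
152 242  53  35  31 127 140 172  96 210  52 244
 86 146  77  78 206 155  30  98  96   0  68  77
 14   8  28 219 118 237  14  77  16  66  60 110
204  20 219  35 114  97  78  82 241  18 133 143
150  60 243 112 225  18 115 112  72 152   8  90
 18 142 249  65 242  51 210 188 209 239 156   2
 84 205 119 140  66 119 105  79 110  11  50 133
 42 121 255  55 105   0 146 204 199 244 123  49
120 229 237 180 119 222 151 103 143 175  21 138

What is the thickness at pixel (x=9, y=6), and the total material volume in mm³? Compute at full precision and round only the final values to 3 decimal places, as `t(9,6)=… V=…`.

span = t_max - t_min = 2.92 - 0.74 = 2.180
L(9,6) = 18, L_eff = 1 - 18/255 = 0.929412 (inverted)
t(9,6) = 2.92 - 2.180·0.929412 = 0.894
Σt over all 12·12 pixels = 1629146/6375 ≈ 255.5523137
V = pitch²·Σt = 1.21²·1629146/6375 = 374.154

t(9,6)=0.894 V=374.154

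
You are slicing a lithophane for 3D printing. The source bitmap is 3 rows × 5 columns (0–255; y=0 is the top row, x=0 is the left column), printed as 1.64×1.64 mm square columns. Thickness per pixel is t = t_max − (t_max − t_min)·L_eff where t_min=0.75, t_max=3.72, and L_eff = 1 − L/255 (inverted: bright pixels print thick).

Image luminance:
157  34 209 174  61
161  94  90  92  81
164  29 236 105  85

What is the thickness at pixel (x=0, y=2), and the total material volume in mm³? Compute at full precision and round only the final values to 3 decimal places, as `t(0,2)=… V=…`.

span = t_max - t_min = 3.72 - 0.75 = 2.970
L(0,2) = 164, L_eff = 1 - 164/255 = 0.356863 (inverted)
t(0,2) = 3.72 - 2.970·0.356863 = 2.660
Σt over all 3·5 pixels = 271053/8500 ≈ 31.8885882
V = pitch²·Σt = 1.64²·271053/8500 = 85.768

t(0,2)=2.660 V=85.768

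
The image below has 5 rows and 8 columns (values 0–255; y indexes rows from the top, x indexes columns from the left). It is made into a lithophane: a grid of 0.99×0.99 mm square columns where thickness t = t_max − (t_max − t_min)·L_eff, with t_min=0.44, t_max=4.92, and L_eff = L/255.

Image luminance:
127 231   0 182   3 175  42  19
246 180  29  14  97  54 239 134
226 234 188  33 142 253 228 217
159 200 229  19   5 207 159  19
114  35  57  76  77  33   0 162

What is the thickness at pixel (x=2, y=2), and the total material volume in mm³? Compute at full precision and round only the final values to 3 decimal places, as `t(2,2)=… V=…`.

span = t_max - t_min = 4.92 - 0.44 = 4.480
L(2,2) = 188, L_eff = 188/255 = 0.737255
t(2,2) = 4.92 - 4.480·0.737255 = 1.617
Σt over all 5·8 pixels = 712072/6375 ≈ 111.6975686
V = pitch²·Σt = 0.99²·712072/6375 = 109.475

t(2,2)=1.617 V=109.475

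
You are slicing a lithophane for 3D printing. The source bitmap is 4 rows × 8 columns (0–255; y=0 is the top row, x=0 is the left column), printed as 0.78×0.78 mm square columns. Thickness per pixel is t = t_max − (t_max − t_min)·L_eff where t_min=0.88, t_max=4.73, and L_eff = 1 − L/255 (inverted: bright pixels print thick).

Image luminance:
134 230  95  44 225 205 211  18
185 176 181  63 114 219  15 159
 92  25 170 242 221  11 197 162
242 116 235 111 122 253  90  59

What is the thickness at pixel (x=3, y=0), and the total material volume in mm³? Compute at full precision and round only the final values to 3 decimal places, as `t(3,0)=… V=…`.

span = t_max - t_min = 4.73 - 0.88 = 3.850
L(3,0) = 44, L_eff = 1 - 44/255 = 0.827451 (inverted)
t(3,0) = 4.73 - 3.850·0.827451 = 1.544
Σt over all 4·8 pixels = 49951/510 ≈ 97.9431373
V = pitch²·Σt = 0.78²·49951/510 = 59.589

t(3,0)=1.544 V=59.589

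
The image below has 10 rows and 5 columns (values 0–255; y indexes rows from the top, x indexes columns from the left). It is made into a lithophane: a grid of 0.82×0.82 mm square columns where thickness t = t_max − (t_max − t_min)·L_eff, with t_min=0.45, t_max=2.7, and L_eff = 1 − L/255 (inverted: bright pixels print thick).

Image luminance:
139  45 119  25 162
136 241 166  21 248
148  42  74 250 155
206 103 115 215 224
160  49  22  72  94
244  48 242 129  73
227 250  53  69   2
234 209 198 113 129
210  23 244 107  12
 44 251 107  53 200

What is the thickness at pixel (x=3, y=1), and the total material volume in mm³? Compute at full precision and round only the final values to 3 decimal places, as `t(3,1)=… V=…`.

span = t_max - t_min = 2.7 - 0.45 = 2.250
L(3,1) = 21, L_eff = 1 - 21/255 = 0.917647 (inverted)
t(3,1) = 2.7 - 2.250·0.917647 = 0.635
Σt over all 10·5 pixels = 6939/85 ≈ 81.6352941
V = pitch²·Σt = 0.82²·6939/85 = 54.892

t(3,1)=0.635 V=54.892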